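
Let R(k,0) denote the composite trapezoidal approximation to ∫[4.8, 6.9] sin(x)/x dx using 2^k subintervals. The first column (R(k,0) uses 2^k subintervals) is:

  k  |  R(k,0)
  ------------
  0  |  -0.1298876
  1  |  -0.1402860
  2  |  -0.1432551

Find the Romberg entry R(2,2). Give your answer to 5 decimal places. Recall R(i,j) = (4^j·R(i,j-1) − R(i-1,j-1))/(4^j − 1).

-0.14428

Richardson extrapolation on the trapezoidal column (denominator 4−1=3):
R(1,1) = -0.1402860 + (-0.1402860 − (-0.1298876))/3 = -0.1437521
R(2,1) = -0.1432551 + (-0.1432551 − (-0.1402860))/3 = -0.1442448
R(2,2) = -0.1442448 + (-0.1442448 − (-0.1437521))/15 = -0.1442776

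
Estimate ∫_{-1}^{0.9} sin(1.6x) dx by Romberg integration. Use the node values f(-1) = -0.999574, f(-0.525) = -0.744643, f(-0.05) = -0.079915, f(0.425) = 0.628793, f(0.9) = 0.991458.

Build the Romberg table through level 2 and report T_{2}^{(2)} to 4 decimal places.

T_{0}^{(0)} (trapezoid, 1 panel, h=1.9000): -0.007710
T_{1}^{(0)} (trapezoid, 2 panels, h=0.9500): -0.079774
T_{2}^{(0)} (trapezoid, 4 panels, h=0.4750): -0.094916
T_{1}^{(1)} = -0.079774 + (-0.079774 − (-0.007710))/3 = -0.103795
T_{2}^{(1)} = -0.094916 + (-0.094916 − (-0.079774))/3 = -0.099963
T_{2}^{(2)} = -0.099963 + (-0.099963 − (-0.103795))/15 = -0.099708

-0.0997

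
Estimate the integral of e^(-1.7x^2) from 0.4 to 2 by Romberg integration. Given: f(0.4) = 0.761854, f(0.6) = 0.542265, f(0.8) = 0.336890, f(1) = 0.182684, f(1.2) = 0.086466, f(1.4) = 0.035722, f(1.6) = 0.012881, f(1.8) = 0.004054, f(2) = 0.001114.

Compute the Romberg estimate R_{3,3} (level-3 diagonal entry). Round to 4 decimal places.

R_{0,0} (trapezoid, 1 panel, h=1.6000): 0.610374
R_{1,0} (trapezoid, 2 panels, h=0.8000): 0.374360
R_{2,0} (trapezoid, 4 panels, h=0.4000): 0.327088
R_{3,0} (trapezoid, 8 panels, h=0.2000): 0.316489
R_{1,1} = 0.374360 + (0.374360 − 0.610374)/3 = 0.295689
R_{2,1} = 0.327088 + (0.327088 − 0.374360)/3 = 0.311331
R_{3,1} = 0.316489 + (0.316489 − 0.327088)/3 = 0.312956
R_{2,2} = 0.311331 + (0.311331 − 0.295689)/15 = 0.312374
R_{3,2} = 0.312956 + (0.312956 − 0.311331)/15 = 0.313064
R_{3,3} = 0.313064 + (0.313064 − 0.312374)/63 = 0.313075

0.3131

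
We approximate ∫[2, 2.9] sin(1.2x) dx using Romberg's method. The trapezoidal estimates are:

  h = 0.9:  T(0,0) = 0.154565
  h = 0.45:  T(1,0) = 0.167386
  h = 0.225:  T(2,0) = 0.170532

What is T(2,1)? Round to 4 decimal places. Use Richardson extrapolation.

Richardson extrapolation on the trapezoidal column (denominator 4−1=3):
T(2,1) = 0.170532 + (0.170532 − 0.167386)/3 = 0.171581
(Column j=1 coincides with Simpson's rule on the same nodes.)

0.1716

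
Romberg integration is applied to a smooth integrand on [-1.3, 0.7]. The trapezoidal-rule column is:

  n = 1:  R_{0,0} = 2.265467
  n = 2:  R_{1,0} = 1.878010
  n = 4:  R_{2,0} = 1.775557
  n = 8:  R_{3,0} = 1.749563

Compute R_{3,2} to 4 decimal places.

Richardson extrapolation on the trapezoidal column (denominator 4−1=3):
R_{2,1} = (4·1.775557 − 1.878010) / 3 = 1.741406
R_{3,1} = 1.749563 + (1.749563 − 1.775557)/3 = 1.740898
R_{3,2} = 1.740898 + (1.740898 − 1.741406)/15 = 1.740864

1.7409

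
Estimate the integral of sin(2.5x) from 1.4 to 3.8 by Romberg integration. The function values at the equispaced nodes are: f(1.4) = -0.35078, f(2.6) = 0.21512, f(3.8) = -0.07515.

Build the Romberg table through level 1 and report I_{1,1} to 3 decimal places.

0.174

I_{0,0} (trapezoid, 1 panel, h=2.4000): -0.51112
I_{1,0} (trapezoid, 2 panels, h=1.2000): 0.00259
I_{1,1} = 0.00259 + (0.00259 − (-0.51112))/3 = 0.17383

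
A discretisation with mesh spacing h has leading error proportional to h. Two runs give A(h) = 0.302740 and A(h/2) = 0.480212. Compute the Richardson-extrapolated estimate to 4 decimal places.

Extrapolated value = (2·A(h/2) − A(h)) / (2 − 1)
= (2·0.480212 − 0.302740) / 1
= 0.657684 / 1 = 0.657684

0.6577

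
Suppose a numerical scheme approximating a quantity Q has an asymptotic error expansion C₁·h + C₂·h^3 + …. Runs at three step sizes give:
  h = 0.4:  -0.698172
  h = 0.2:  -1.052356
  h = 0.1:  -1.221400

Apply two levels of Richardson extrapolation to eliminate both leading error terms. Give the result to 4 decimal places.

-1.3881

First eliminate the h term (factor 2^1 = 2):
  B₁ = (2·(-1.052356) − (-0.698172))/1 = -1.406540
  B₂ = (2·(-1.221400) − (-1.052356))/1 = -1.390444
Then eliminate the h^3 term (factor 2^3 = 8):
  (8·(-1.390444) − (-1.406540))/7 = -1.388145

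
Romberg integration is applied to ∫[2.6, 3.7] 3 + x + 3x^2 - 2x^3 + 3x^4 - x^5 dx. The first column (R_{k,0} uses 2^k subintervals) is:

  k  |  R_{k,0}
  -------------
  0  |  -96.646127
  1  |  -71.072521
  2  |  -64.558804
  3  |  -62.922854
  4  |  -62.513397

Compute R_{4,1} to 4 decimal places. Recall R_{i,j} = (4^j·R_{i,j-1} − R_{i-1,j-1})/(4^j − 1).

R_{4,1} = (4·(-62.513397) − (-62.922854)) / 3 = -62.376911
(Column j=1 coincides with Simpson's rule on the same nodes.)

-62.3769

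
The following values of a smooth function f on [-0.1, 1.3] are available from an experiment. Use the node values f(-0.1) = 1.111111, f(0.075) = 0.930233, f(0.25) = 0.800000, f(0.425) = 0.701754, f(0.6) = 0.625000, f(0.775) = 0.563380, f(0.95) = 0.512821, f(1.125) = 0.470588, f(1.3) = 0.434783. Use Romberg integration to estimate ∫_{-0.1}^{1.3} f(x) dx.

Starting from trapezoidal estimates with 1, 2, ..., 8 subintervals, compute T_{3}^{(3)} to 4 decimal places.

T_{0}^{(0)} (trapezoid, 1 panel, h=1.4000): 1.082126
T_{1}^{(0)} (trapezoid, 2 panels, h=0.7000): 0.978563
T_{2}^{(0)} (trapezoid, 4 panels, h=0.3500): 0.948769
T_{3}^{(0)} (trapezoid, 8 panels, h=0.1750): 0.940927
T_{1}^{(1)} = 0.978563 + (0.978563 − 1.082126)/3 = 0.944042
T_{2}^{(1)} = 0.948769 + (0.948769 − 0.978563)/3 = 0.938838
T_{3}^{(1)} = 0.940927 + (0.940927 − 0.948769)/3 = 0.938313
T_{2}^{(2)} = 0.938838 + (0.938838 − 0.944042)/15 = 0.938491
T_{3}^{(2)} = 0.938313 + (0.938313 − 0.938838)/15 = 0.938278
T_{3}^{(3)} = 0.938278 + (0.938278 − 0.938491)/63 = 0.938275

0.9383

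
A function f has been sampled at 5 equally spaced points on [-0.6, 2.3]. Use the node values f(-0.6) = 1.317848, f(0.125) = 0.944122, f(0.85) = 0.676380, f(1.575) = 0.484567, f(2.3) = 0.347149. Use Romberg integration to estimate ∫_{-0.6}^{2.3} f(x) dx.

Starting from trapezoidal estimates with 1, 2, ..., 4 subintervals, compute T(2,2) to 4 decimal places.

T(0,0) (trapezoid, 1 panel, h=2.9000): 2.414246
T(1,0) (trapezoid, 2 panels, h=1.4500): 2.187874
T(2,0) (trapezoid, 4 panels, h=0.7250): 2.129736
T(1,1) = 2.187874 + (2.187874 − 2.414246)/3 = 2.112417
T(2,1) = 2.129736 + (2.129736 − 2.187874)/3 = 2.110357
T(2,2) = 2.110357 + (2.110357 − 2.112417)/15 = 2.110220

2.1102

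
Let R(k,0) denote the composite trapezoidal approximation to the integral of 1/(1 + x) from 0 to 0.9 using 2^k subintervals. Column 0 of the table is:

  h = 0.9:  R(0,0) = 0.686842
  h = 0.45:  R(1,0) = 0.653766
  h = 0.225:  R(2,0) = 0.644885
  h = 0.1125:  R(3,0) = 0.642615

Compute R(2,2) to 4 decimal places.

0.6419

Richardson extrapolation on the trapezoidal column (denominator 4−1=3):
R(1,1) = 0.653766 + (0.653766 − 0.686842)/3 = 0.642741
R(2,1) = 0.644885 + (0.644885 − 0.653766)/3 = 0.641925
R(2,2) = (16·0.641925 − 0.642741) / 15 = 0.641871
(Column j=1 coincides with Simpson's rule on the same nodes.)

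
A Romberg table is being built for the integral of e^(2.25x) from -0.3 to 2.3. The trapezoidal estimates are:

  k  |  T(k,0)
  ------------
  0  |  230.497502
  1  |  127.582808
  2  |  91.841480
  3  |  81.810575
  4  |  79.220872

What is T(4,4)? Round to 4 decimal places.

78.3500

T(1,1) = 127.582808 + (127.582808 − 230.497502)/3 = 93.277910
T(2,1) = (4·91.841480 − 127.582808) / 3 = 79.927704
T(3,1) = (4·81.810575 − 91.841480) / 3 = 78.466940
T(4,1) = (4·79.220872 − 81.810575) / 3 = 78.357638
T(2,2) = (16·79.927704 − 93.277910) / 15 = 79.037690
T(3,2) = 78.466940 + (78.466940 − 79.927704)/15 = 78.369556
T(4,2) = 78.357638 + (78.357638 − 78.466940)/15 = 78.350351
T(3,3) = (64·78.369556 − 79.037690) / 63 = 78.358951
T(4,3) = (64·78.350351 − 78.369556) / 63 = 78.350046
T(4,4) = 78.350046 + (78.350046 − 78.358951)/255 = 78.350011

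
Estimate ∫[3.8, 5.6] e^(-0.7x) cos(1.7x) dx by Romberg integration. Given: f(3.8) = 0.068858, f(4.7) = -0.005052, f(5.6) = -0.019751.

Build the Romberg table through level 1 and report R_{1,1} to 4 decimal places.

R_{0,0} (trapezoid, 1 panel, h=1.8000): 0.044196
R_{1,0} (trapezoid, 2 panels, h=0.9000): 0.017551
R_{1,1} = 0.017551 + (0.017551 − 0.044196)/3 = 0.008669

0.0087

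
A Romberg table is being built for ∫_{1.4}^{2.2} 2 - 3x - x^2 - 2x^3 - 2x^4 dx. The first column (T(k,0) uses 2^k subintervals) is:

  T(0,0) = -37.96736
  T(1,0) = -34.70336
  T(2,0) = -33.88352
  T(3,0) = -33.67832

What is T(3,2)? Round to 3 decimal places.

-33.610

Richardson extrapolation on the trapezoidal column (denominator 4−1=3):
T(2,1) = (4·(-33.88352) − (-34.70336)) / 3 = -33.61024
T(3,1) = (4·(-33.67832) − (-33.88352)) / 3 = -33.60992
T(3,2) = -33.60992 + (-33.60992 − (-33.61024))/15 = -33.60990
(Column j=1 coincides with Simpson's rule on the same nodes.)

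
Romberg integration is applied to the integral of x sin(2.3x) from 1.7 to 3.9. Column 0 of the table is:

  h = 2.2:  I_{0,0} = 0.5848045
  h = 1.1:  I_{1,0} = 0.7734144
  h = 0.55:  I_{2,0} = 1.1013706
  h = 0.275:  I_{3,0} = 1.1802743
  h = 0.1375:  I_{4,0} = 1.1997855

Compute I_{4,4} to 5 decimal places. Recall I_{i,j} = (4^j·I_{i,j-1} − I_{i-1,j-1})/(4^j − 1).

1.20627

Richardson extrapolation on the trapezoidal column (denominator 4−1=3):
I_{1,1} = 0.7734144 + (0.7734144 − 0.5848045)/3 = 0.8362844
I_{2,1} = 1.1013706 + (1.1013706 − 0.7734144)/3 = 1.2106893
I_{3,1} = 1.1802743 + (1.1802743 − 1.1013706)/3 = 1.2065755
I_{4,1} = (4·1.1997855 − 1.1802743) / 3 = 1.2062892
I_{2,2} = (16·1.2106893 − 0.8362844) / 15 = 1.2356496
I_{3,2} = 1.2065755 + (1.2065755 − 1.2106893)/15 = 1.2063012
I_{4,2} = (16·1.2062892 − 1.2065755) / 15 = 1.2062701
I_{3,3} = 1.2063012 + (1.2063012 − 1.2356496)/63 = 1.2058354
I_{4,3} = 1.2062701 + (1.2062701 − 1.2063012)/63 = 1.2062696
I_{4,4} = (256·1.2062696 − 1.2058354) / 255 = 1.2062713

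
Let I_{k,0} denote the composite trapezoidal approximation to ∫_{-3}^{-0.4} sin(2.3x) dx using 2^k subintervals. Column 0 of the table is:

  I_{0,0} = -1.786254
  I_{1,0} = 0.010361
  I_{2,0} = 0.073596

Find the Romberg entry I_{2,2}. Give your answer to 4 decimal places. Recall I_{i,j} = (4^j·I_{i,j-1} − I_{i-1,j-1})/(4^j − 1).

I_{1,1} = (4·0.010361 − (-1.786254)) / 3 = 0.609233
I_{2,1} = (4·0.073596 − 0.010361) / 3 = 0.094674
I_{2,2} = 0.094674 + (0.094674 − 0.609233)/15 = 0.060370

0.0604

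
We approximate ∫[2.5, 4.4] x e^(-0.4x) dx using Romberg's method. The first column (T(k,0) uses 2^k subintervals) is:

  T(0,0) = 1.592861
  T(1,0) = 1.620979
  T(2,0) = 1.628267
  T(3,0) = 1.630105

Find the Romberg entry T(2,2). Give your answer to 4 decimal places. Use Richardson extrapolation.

Richardson extrapolation on the trapezoidal column (denominator 4−1=3):
T(1,1) = (4·1.620979 − 1.592861) / 3 = 1.630352
T(2,1) = (4·1.628267 − 1.620979) / 3 = 1.630696
T(2,2) = (16·1.630696 − 1.630352) / 15 = 1.630719
(Column j=1 coincides with Simpson's rule on the same nodes.)

1.6307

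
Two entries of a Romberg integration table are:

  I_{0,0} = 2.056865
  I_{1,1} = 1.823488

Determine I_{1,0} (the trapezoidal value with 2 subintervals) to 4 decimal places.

1.8818

From I_{1,1} = (4·I_{1,0} − I_{0,0})/3, solve for I_{1,0}:
4·I_{1,0} = 3·1.823488 + 2.056865 = 7.527329
I_{1,0} = 1.881832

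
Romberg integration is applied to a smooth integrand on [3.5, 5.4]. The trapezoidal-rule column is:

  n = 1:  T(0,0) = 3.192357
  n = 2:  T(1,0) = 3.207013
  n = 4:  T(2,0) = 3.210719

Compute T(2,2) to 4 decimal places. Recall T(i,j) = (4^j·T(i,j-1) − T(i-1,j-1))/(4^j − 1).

T(1,1) = (4·3.207013 − 3.192357) / 3 = 3.211898
T(2,1) = 3.210719 + (3.210719 − 3.207013)/3 = 3.211954
T(2,2) = (16·3.211954 − 3.211898) / 15 = 3.211958

3.2120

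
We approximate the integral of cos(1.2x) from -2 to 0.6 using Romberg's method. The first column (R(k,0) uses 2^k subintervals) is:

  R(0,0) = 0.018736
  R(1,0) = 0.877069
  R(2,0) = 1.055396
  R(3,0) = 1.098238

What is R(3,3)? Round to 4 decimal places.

Richardson extrapolation on the trapezoidal column (denominator 4−1=3):
R(1,1) = 0.877069 + (0.877069 − 0.018736)/3 = 1.163180
R(2,1) = 1.055396 + (1.055396 − 0.877069)/3 = 1.114838
R(3,1) = 1.098238 + (1.098238 − 1.055396)/3 = 1.112519
R(2,2) = (16·1.114838 − 1.163180) / 15 = 1.111615
R(3,2) = (16·1.112519 − 1.114838) / 15 = 1.112364
R(3,3) = (64·1.112364 − 1.111615) / 63 = 1.112376

1.1124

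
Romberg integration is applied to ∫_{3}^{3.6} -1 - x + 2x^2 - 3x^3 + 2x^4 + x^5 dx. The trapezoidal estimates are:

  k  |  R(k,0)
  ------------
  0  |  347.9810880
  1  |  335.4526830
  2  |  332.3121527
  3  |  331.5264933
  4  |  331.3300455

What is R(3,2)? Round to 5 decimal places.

Richardson extrapolation on the trapezoidal column (denominator 4−1=3):
R(2,1) = (4·332.3121527 − 335.4526830) / 3 = 331.2653093
R(3,1) = (4·331.5264933 − 332.3121527) / 3 = 331.2646068
R(3,2) = 331.2646068 + (331.2646068 − 331.2653093)/15 = 331.2645600
(Column j=1 coincides with Simpson's rule on the same nodes.)

331.26456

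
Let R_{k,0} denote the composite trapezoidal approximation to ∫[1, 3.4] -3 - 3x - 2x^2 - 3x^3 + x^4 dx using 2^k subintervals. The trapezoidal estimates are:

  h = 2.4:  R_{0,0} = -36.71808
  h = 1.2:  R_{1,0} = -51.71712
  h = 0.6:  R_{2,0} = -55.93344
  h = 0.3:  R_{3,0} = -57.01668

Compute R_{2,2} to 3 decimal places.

-57.380

R_{1,1} = (4·(-51.71712) − (-36.71808)) / 3 = -56.71680
R_{2,1} = -55.93344 + (-55.93344 − (-51.71712))/3 = -57.33888
R_{2,2} = (16·(-57.33888) − (-56.71680)) / 15 = -57.38035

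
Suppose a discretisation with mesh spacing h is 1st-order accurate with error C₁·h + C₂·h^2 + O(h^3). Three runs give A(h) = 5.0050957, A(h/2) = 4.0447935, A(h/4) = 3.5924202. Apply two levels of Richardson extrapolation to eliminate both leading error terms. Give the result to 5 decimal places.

First eliminate the h term (factor 2^1 = 2):
  B₁ = (2·4.0447935 − 5.0050957)/1 = 3.0844913
  B₂ = (2·3.5924202 − 4.0447935)/1 = 3.1400469
Then eliminate the h^2 term (factor 2^2 = 4):
  (4·3.1400469 − 3.0844913)/3 = 3.1585654

3.15857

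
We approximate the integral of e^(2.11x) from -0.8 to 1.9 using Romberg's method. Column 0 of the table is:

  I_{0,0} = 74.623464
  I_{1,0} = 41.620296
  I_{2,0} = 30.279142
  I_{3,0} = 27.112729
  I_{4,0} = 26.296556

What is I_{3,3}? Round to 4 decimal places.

Richardson extrapolation on the trapezoidal column (denominator 4−1=3):
I_{1,1} = 41.620296 + (41.620296 − 74.623464)/3 = 30.619240
I_{2,1} = (4·30.279142 − 41.620296) / 3 = 26.498757
I_{3,1} = (4·27.112729 − 30.279142) / 3 = 26.057258
I_{2,2} = 26.498757 + (26.498757 − 30.619240)/15 = 26.224058
I_{3,2} = (16·26.057258 − 26.498757) / 15 = 26.027825
I_{3,3} = 26.027825 + (26.027825 − 26.224058)/63 = 26.024710

26.0247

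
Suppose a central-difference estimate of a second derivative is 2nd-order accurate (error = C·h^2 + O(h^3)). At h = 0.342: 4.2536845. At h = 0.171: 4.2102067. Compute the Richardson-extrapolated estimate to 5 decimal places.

4.19571

The leading error scales as h^2; refining by a factor of 2 reduces it by 2^2 = 4.
Extrapolated value = (4·A(h/2) − A(h)) / (4 − 1)
= (4·4.2102067 − 4.2536845) / 3
= 12.5871423 / 3 = 4.1957141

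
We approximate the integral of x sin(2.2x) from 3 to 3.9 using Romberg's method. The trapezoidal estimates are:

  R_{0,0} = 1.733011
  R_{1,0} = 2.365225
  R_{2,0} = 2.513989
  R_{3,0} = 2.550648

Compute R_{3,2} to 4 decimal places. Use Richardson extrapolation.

2.5628

R_{2,1} = 2.513989 + (2.513989 − 2.365225)/3 = 2.563577
R_{3,1} = (4·2.550648 − 2.513989) / 3 = 2.562868
R_{3,2} = 2.562868 + (2.562868 − 2.563577)/15 = 2.562821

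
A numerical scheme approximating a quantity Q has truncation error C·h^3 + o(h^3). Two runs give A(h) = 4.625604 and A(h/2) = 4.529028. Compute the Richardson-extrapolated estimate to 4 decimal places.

4.5152

The leading error scales as h^3; refining by a factor of 2 reduces it by 2^3 = 8.
Extrapolated value = (8·A(h/2) − A(h)) / (8 − 1)
= (8·4.529028 − 4.625604) / 7
= 31.606620 / 7 = 4.515231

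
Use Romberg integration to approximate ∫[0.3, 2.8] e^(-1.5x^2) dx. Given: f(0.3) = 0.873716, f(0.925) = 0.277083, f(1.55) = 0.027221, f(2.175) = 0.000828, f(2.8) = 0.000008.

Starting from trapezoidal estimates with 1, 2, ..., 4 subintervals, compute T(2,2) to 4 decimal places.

0.4260

T(0,0) (trapezoid, 1 panel, h=2.5000): 1.092155
T(1,0) (trapezoid, 2 panels, h=1.2500): 0.580104
T(2,0) (trapezoid, 4 panels, h=0.6250): 0.463746
T(1,1) = 0.580104 + (0.580104 − 1.092155)/3 = 0.409420
T(2,1) = 0.463746 + (0.463746 − 0.580104)/3 = 0.424960
T(2,2) = 0.424960 + (0.424960 − 0.409420)/15 = 0.425996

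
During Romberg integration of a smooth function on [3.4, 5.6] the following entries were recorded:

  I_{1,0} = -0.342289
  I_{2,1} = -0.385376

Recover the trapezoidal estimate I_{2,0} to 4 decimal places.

From I_{2,1} = (4·I_{2,0} − I_{1,0})/3, solve for I_{2,0}:
4·I_{2,0} = 3·(-0.385376) + (-0.342289) = -1.498417
I_{2,0} = -0.374604

-0.3746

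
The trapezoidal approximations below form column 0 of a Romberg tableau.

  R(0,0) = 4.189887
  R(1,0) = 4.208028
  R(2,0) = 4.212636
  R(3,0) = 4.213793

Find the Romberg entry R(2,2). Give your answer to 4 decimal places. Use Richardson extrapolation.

Richardson extrapolation on the trapezoidal column (denominator 4−1=3):
R(1,1) = (4·4.208028 − 4.189887) / 3 = 4.214075
R(2,1) = (4·4.212636 − 4.208028) / 3 = 4.214172
R(2,2) = (16·4.214172 − 4.214075) / 15 = 4.214178

4.2142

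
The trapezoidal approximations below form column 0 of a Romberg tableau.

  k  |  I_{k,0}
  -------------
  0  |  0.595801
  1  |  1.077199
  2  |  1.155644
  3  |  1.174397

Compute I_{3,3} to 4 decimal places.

1.1806

I_{1,1} = (4·1.077199 − 0.595801) / 3 = 1.237665
I_{2,1} = 1.155644 + (1.155644 − 1.077199)/3 = 1.181792
I_{3,1} = (4·1.174397 − 1.155644) / 3 = 1.180648
I_{2,2} = 1.181792 + (1.181792 − 1.237665)/15 = 1.178067
I_{3,2} = (16·1.180648 − 1.181792) / 15 = 1.180572
I_{3,3} = (64·1.180572 − 1.178067) / 63 = 1.180612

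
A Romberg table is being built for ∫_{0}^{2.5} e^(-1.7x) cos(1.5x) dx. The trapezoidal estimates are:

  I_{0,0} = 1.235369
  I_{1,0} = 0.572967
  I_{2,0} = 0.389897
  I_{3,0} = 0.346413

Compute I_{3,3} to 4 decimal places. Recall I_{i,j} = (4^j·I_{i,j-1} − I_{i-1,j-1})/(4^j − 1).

0.3322

I_{1,1} = (4·0.572967 − 1.235369) / 3 = 0.352166
I_{2,1} = 0.389897 + (0.389897 − 0.572967)/3 = 0.328874
I_{3,1} = (4·0.346413 − 0.389897) / 3 = 0.331918
I_{2,2} = 0.328874 + (0.328874 − 0.352166)/15 = 0.327321
I_{3,2} = (16·0.331918 − 0.328874) / 15 = 0.332121
I_{3,3} = 0.332121 + (0.332121 − 0.327321)/63 = 0.332197
(Column j=1 coincides with Simpson's rule on the same nodes.)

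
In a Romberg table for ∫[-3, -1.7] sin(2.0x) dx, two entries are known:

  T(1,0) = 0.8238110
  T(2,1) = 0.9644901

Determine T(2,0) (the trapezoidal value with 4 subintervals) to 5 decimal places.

0.92932

From T(2,1) = (4·T(2,0) − T(1,0))/3, solve for T(2,0):
4·T(2,0) = 3·0.9644901 + 0.8238110 = 3.7172813
T(2,0) = 0.9293203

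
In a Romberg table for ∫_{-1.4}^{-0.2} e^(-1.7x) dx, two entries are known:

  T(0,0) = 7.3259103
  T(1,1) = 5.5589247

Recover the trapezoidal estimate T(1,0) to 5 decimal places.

From T(1,1) = (4·T(1,0) − T(0,0))/3, solve for T(1,0):
4·T(1,0) = 3·5.5589247 + 7.3259103 = 24.0026844
T(1,0) = 6.0006711

6.00067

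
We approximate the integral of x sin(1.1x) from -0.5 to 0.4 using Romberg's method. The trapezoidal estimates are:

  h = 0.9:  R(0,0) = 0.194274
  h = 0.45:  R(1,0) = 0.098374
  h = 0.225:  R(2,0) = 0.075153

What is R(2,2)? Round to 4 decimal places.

0.0675

Richardson extrapolation on the trapezoidal column (denominator 4−1=3):
R(1,1) = 0.098374 + (0.098374 − 0.194274)/3 = 0.066407
R(2,1) = (4·0.075153 − 0.098374) / 3 = 0.067413
R(2,2) = 0.067413 + (0.067413 − 0.066407)/15 = 0.067480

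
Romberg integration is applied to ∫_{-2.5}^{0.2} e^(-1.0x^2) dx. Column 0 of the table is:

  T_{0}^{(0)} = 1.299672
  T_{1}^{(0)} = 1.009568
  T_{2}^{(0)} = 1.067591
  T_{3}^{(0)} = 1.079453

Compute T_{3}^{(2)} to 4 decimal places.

1.0832

Richardson extrapolation on the trapezoidal column (denominator 4−1=3):
T_{2}^{(1)} = (4·1.067591 − 1.009568) / 3 = 1.086932
T_{3}^{(1)} = (4·1.079453 − 1.067591) / 3 = 1.083407
T_{3}^{(2)} = 1.083407 + (1.083407 − 1.086932)/15 = 1.083172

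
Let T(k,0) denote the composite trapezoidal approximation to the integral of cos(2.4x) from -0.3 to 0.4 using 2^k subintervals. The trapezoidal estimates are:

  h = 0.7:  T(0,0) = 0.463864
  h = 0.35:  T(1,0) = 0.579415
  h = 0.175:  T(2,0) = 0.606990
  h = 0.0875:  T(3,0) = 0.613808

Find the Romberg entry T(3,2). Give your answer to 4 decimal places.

Richardson extrapolation on the trapezoidal column (denominator 4−1=3):
T(2,1) = (4·0.606990 − 0.579415) / 3 = 0.616182
T(3,1) = 0.613808 + (0.613808 − 0.606990)/3 = 0.616081
T(3,2) = (16·0.616081 − 0.616182) / 15 = 0.616074

0.6161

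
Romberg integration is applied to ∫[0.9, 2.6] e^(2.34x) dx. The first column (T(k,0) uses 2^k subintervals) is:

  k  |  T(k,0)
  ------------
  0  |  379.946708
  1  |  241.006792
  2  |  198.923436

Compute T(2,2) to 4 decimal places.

184.2425

Richardson extrapolation on the trapezoidal column (denominator 4−1=3):
T(1,1) = 241.006792 + (241.006792 − 379.946708)/3 = 194.693487
T(2,1) = (4·198.923436 − 241.006792) / 3 = 184.895651
T(2,2) = 184.895651 + (184.895651 − 194.693487)/15 = 184.242462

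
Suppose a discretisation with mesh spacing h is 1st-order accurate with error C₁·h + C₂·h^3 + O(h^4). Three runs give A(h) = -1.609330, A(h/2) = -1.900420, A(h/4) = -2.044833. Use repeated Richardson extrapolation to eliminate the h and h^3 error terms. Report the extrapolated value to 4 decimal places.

First eliminate the h term (factor 2^1 = 2):
  B₁ = (2·(-1.900420) − (-1.609330))/1 = -2.191510
  B₂ = (2·(-2.044833) − (-1.900420))/1 = -2.189246
Then eliminate the h^3 term (factor 2^3 = 8):
  (8·(-2.189246) − (-2.191510))/7 = -2.188923

-2.1889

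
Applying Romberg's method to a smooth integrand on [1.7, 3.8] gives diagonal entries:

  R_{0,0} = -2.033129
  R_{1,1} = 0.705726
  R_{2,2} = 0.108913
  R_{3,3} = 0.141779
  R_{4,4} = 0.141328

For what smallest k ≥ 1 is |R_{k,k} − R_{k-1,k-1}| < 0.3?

k = 3

|R_{1,1} − R_{0,0}| = 2.738855 ≥ 0.3
|R_{2,2} − R_{1,1}| = 0.596813 ≥ 0.3
|R_{3,3} − R_{2,2}| = 0.032866 < 0.3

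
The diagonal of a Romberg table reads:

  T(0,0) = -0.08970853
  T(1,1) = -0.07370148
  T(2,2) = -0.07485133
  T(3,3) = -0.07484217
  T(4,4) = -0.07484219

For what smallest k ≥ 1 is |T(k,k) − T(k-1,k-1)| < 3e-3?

|T(1,1) − T(0,0)| = 0.01600705 ≥ 3e-3
|T(2,2) − T(1,1)| = 0.00114985 < 3e-3

k = 2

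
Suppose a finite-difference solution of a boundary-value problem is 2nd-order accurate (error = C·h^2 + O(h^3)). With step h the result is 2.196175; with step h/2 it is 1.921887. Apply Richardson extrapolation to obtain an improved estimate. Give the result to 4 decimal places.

The leading error scales as h^2; refining by a factor of 2 reduces it by 2^2 = 4.
Extrapolated value = (4·A(h/2) − A(h)) / (4 − 1)
= (4·1.921887 − 2.196175) / 3
= 5.491373 / 3 = 1.830458

1.8305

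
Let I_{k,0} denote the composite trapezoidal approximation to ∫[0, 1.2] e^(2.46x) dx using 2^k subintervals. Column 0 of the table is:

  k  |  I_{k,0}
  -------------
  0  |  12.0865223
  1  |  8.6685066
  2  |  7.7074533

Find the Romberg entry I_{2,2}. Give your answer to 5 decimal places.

7.37763

I_{1,1} = (4·8.6685066 − 12.0865223) / 3 = 7.5291680
I_{2,1} = (4·7.7074533 − 8.6685066) / 3 = 7.3871022
I_{2,2} = 7.3871022 + (7.3871022 − 7.5291680)/15 = 7.3776311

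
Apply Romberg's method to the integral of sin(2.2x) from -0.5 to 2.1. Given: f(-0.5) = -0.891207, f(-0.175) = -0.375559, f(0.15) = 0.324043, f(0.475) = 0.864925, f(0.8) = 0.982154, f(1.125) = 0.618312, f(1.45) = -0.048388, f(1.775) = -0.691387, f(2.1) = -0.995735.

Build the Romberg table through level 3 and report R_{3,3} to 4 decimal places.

0.2486

R_{0,0} (trapezoid, 1 panel, h=2.6000): -2.453025
R_{1,0} (trapezoid, 2 panels, h=1.3000): 0.050288
R_{2,0} (trapezoid, 4 panels, h=0.6500): 0.204320
R_{3,0} (trapezoid, 8 panels, h=0.3250): 0.237454
R_{1,1} = 0.050288 + (0.050288 − (-2.453025))/3 = 0.884726
R_{2,1} = 0.204320 + (0.204320 − 0.050288)/3 = 0.255664
R_{3,1} = 0.237454 + (0.237454 − 0.204320)/3 = 0.248499
R_{2,2} = 0.255664 + (0.255664 − 0.884726)/15 = 0.213727
R_{3,2} = 0.248499 + (0.248499 − 0.255664)/15 = 0.248021
R_{3,3} = 0.248021 + (0.248021 − 0.213727)/63 = 0.248565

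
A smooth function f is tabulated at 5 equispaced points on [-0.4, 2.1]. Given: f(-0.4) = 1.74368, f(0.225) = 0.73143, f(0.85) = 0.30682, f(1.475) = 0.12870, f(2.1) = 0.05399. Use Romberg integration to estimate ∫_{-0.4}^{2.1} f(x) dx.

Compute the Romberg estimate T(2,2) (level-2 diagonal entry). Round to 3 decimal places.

T(0,0) (trapezoid, 1 panel, h=2.5000): 2.24709
T(1,0) (trapezoid, 2 panels, h=1.2500): 1.50707
T(2,0) (trapezoid, 4 panels, h=0.6250): 1.29112
T(1,1) = 1.50707 + (1.50707 − 2.24709)/3 = 1.26040
T(2,1) = 1.29112 + (1.29112 − 1.50707)/3 = 1.21914
T(2,2) = 1.21914 + (1.21914 − 1.26040)/15 = 1.21639

1.216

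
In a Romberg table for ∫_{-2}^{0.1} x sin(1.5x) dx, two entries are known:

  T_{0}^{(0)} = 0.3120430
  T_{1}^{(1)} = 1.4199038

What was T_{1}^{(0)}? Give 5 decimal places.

From T_{1}^{(1)} = (4·T_{1}^{(0)} − T_{0}^{(0)})/3, solve for T_{1}^{(0)}:
4·T_{1}^{(0)} = 3·1.4199038 + 0.3120430 = 4.5717544
T_{1}^{(0)} = 1.1429386

1.14294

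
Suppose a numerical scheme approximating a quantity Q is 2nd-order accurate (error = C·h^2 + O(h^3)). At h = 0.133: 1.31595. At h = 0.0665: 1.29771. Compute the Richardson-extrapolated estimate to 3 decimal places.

1.292

Extrapolated value = (4·A(h/2) − A(h)) / (4 − 1)
= (4·1.29771 − 1.31595) / 3
= 3.87489 / 3 = 1.29163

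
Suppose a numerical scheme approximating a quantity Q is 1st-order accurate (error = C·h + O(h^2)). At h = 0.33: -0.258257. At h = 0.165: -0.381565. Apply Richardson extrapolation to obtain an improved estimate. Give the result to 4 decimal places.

Extrapolated value = (2·A(h/2) − A(h)) / (2 − 1)
= (2·(-0.381565) − (-0.258257)) / 1
= -0.504873 / 1 = -0.504873

-0.5049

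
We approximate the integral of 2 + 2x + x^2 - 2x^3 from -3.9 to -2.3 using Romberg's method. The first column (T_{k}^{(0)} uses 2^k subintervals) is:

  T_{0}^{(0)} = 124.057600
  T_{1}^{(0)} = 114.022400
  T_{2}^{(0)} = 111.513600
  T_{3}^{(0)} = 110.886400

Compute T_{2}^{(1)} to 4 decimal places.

T_{2}^{(1)} = 111.513600 + (111.513600 − 114.022400)/3 = 110.677333

110.6773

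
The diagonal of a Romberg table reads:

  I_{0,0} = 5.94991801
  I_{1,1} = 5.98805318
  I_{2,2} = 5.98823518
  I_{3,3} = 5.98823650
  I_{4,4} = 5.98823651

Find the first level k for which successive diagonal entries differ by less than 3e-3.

k = 2

|I_{1,1} − I_{0,0}| = 0.03813517 ≥ 3e-3
|I_{2,2} − I_{1,1}| = 0.00018200 < 3e-3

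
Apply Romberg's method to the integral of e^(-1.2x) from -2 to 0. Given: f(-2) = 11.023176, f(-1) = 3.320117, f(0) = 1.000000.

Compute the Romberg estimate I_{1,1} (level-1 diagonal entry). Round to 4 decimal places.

8.4345

I_{0,0} (trapezoid, 1 panel, h=2.0000): 12.023176
I_{1,0} (trapezoid, 2 panels, h=1.0000): 9.331705
I_{1,1} = 9.331705 + (9.331705 − 12.023176)/3 = 8.434548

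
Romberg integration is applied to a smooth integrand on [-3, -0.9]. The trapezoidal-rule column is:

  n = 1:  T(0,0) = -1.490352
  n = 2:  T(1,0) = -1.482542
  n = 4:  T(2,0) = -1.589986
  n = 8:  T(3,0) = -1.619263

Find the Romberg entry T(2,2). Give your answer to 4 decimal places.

-1.6355

Richardson extrapolation on the trapezoidal column (denominator 4−1=3):
T(1,1) = (4·(-1.482542) − (-1.490352)) / 3 = -1.479939
T(2,1) = -1.589986 + (-1.589986 − (-1.482542))/3 = -1.625801
T(2,2) = (16·(-1.625801) − (-1.479939)) / 15 = -1.635525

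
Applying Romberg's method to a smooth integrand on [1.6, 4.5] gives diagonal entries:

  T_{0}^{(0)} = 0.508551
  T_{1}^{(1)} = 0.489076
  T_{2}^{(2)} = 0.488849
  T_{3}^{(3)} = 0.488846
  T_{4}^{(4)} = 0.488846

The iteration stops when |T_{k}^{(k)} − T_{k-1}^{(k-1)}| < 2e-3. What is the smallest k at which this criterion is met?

|T_{1}^{(1)} − T_{0}^{(0)}| = 0.019475 ≥ 2e-3
|T_{2}^{(2)} − T_{1}^{(1)}| = 0.000227 < 2e-3

k = 2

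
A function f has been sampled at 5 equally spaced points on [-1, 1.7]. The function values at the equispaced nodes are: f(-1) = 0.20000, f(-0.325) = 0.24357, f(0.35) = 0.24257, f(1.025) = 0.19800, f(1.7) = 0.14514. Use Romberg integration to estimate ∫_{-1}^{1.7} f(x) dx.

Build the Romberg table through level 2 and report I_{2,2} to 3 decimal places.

I_{0,0} (trapezoid, 1 panel, h=2.7000): 0.46594
I_{1,0} (trapezoid, 2 panels, h=1.3500): 0.56044
I_{2,0} (trapezoid, 4 panels, h=0.6750): 0.57828
I_{1,1} = 0.56044 + (0.56044 − 0.46594)/3 = 0.59194
I_{2,1} = 0.57828 + (0.57828 − 0.56044)/3 = 0.58423
I_{2,2} = 0.58423 + (0.58423 − 0.59194)/15 = 0.58372

0.584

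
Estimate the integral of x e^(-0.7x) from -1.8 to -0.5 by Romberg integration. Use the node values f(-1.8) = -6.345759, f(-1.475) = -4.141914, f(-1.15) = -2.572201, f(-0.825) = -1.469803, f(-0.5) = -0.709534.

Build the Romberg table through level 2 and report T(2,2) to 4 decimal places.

T(0,0) (trapezoid, 1 panel, h=1.3000): -4.585940
T(1,0) (trapezoid, 2 panels, h=0.6500): -3.964901
T(2,0) (trapezoid, 4 panels, h=0.3250): -3.806258
T(1,1) = -3.964901 + (-3.964901 − (-4.585940))/3 = -3.757888
T(2,1) = -3.806258 + (-3.806258 − (-3.964901))/3 = -3.753377
T(2,2) = -3.753377 + (-3.753377 − (-3.757888))/15 = -3.753076

-3.7531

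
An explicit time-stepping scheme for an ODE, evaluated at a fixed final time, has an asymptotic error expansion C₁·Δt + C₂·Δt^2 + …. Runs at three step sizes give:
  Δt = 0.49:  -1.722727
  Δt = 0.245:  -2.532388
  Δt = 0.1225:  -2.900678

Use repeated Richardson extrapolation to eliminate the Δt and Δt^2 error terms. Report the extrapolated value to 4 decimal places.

First eliminate the Δt term (factor 2^1 = 2):
  B₁ = (2·(-2.532388) − (-1.722727))/1 = -3.342049
  B₂ = (2·(-2.900678) − (-2.532388))/1 = -3.268968
Then eliminate the Δt^2 term (factor 2^2 = 4):
  (4·(-3.268968) − (-3.342049))/3 = -3.244608

-3.2446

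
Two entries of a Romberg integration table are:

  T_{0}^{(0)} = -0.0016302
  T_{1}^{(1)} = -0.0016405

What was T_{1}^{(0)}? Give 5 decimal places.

From T_{1}^{(1)} = (4·T_{1}^{(0)} − T_{0}^{(0)})/3, solve for T_{1}^{(0)}:
4·T_{1}^{(0)} = 3·(-0.0016405) + (-0.0016302) = -0.0065517
T_{1}^{(0)} = -0.0016379

-0.00164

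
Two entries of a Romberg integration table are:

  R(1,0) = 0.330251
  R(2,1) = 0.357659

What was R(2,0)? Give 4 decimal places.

0.3508

From R(2,1) = (4·R(2,0) − R(1,0))/3, solve for R(2,0):
4·R(2,0) = 3·0.357659 + 0.330251 = 1.403228
R(2,0) = 0.350807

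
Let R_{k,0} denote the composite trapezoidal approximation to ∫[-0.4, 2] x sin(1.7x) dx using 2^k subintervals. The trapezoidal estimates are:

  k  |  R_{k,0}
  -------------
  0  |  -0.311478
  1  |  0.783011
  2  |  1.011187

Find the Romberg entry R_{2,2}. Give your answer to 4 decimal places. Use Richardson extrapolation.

1.0832

Richardson extrapolation on the trapezoidal column (denominator 4−1=3):
R_{1,1} = 0.783011 + (0.783011 − (-0.311478))/3 = 1.147841
R_{2,1} = 1.011187 + (1.011187 − 0.783011)/3 = 1.087246
R_{2,2} = 1.087246 + (1.087246 − 1.147841)/15 = 1.083206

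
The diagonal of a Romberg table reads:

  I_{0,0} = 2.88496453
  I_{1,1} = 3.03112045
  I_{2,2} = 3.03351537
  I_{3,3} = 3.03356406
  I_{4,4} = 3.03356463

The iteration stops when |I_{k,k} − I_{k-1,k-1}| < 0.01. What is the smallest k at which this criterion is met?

|I_{1,1} − I_{0,0}| = 0.14615592 ≥ 0.01
|I_{2,2} − I_{1,1}| = 0.00239492 < 0.01

k = 2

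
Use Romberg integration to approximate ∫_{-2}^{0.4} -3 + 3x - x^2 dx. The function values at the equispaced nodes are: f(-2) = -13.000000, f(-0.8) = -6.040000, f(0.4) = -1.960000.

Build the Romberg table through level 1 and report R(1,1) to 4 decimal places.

-15.6480

R(0,0) (trapezoid, 1 panel, h=2.4000): -17.952000
R(1,0) (trapezoid, 2 panels, h=1.2000): -16.224000
R(1,1) = -16.224000 + (-16.224000 − (-17.952000))/3 = -15.648000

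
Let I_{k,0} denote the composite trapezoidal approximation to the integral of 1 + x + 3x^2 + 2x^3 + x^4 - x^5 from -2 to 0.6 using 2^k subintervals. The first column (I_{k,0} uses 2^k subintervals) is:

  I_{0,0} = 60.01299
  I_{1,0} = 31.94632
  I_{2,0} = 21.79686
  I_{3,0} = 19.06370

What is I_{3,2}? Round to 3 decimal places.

I_{2,1} = 21.79686 + (21.79686 − 31.94632)/3 = 18.41371
I_{3,1} = (4·19.06370 − 21.79686) / 3 = 18.15265
I_{3,2} = 18.15265 + (18.15265 − 18.41371)/15 = 18.13525

18.135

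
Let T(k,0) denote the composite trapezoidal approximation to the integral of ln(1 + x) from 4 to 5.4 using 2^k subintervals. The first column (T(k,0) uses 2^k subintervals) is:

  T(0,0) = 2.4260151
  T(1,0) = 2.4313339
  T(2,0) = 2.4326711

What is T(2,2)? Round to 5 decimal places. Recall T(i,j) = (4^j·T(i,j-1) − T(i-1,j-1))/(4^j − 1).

2.43312

Richardson extrapolation on the trapezoidal column (denominator 4−1=3):
T(1,1) = 2.4313339 + (2.4313339 − 2.4260151)/3 = 2.4331068
T(2,1) = 2.4326711 + (2.4326711 − 2.4313339)/3 = 2.4331168
T(2,2) = (16·2.4331168 − 2.4331068) / 15 = 2.4331175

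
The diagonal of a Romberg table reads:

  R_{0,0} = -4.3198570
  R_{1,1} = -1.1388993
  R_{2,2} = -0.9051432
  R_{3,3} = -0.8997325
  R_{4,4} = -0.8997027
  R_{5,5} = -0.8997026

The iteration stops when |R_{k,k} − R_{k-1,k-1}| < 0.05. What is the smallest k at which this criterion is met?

|R_{1,1} − R_{0,0}| = 3.1809577 ≥ 0.05
|R_{2,2} − R_{1,1}| = 0.2337561 ≥ 0.05
|R_{3,3} − R_{2,2}| = 0.0054107 < 0.05

k = 3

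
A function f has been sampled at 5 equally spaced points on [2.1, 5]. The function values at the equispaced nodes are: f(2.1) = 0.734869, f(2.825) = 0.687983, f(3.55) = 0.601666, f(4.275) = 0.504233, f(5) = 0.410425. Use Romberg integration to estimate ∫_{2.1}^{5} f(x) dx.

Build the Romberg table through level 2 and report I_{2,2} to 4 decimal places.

1.7203

I_{0,0} (trapezoid, 1 panel, h=2.9000): 1.660676
I_{1,0} (trapezoid, 2 panels, h=1.4500): 1.702754
I_{2,0} (trapezoid, 4 panels, h=0.7250): 1.715734
I_{1,1} = 1.702754 + (1.702754 − 1.660676)/3 = 1.716780
I_{2,1} = 1.715734 + (1.715734 − 1.702754)/3 = 1.720061
I_{2,2} = 1.720061 + (1.720061 − 1.716780)/15 = 1.720280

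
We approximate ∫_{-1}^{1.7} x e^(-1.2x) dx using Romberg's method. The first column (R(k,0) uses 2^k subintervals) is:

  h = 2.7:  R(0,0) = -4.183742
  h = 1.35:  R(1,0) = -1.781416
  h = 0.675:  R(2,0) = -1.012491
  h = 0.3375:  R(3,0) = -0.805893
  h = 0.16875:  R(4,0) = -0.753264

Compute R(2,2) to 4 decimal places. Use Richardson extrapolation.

Richardson extrapolation on the trapezoidal column (denominator 4−1=3):
R(1,1) = (4·(-1.781416) − (-4.183742)) / 3 = -0.980641
R(2,1) = -1.012491 + (-1.012491 − (-1.781416))/3 = -0.756183
R(2,2) = -0.756183 + (-0.756183 − (-0.980641))/15 = -0.741219

-0.7412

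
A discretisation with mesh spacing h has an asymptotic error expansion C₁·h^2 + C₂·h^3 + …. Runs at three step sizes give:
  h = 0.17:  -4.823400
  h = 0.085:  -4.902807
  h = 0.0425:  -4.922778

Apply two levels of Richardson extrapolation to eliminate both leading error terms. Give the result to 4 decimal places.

First eliminate the h^2 term (factor 2^2 = 4):
  B₁ = (4·(-4.902807) − (-4.823400))/3 = -4.929276
  B₂ = (4·(-4.922778) − (-4.902807))/3 = -4.929435
Then eliminate the h^3 term (factor 2^3 = 8):
  (8·(-4.929435) − (-4.929276))/7 = -4.929458

-4.9295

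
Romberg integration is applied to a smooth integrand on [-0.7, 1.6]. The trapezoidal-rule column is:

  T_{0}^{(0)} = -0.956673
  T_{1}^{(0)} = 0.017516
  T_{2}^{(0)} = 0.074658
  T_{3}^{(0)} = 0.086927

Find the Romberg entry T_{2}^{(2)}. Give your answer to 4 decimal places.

T_{1}^{(1)} = (4·0.017516 − (-0.956673)) / 3 = 0.342246
T_{2}^{(1)} = 0.074658 + (0.074658 − 0.017516)/3 = 0.093705
T_{2}^{(2)} = 0.093705 + (0.093705 − 0.342246)/15 = 0.077136
(Column j=1 coincides with Simpson's rule on the same nodes.)

0.0771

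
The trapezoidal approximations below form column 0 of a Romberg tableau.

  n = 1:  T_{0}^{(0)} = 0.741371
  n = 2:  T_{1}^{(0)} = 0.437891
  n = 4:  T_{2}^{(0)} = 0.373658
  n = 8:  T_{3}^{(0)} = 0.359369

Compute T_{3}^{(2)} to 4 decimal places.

Richardson extrapolation on the trapezoidal column (denominator 4−1=3):
T_{2}^{(1)} = 0.373658 + (0.373658 − 0.437891)/3 = 0.352247
T_{3}^{(1)} = 0.359369 + (0.359369 − 0.373658)/3 = 0.354606
T_{3}^{(2)} = 0.354606 + (0.354606 − 0.352247)/15 = 0.354763
(Column j=1 coincides with Simpson's rule on the same nodes.)

0.3548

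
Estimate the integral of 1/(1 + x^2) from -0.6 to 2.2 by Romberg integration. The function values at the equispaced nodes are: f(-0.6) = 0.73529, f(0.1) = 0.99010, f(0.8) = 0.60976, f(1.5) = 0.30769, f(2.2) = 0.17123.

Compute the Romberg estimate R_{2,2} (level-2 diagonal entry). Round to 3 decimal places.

R_{0,0} (trapezoid, 1 panel, h=2.8000): 1.26913
R_{1,0} (trapezoid, 2 panels, h=1.4000): 1.48823
R_{2,0} (trapezoid, 4 panels, h=0.7000): 1.65257
R_{1,1} = 1.48823 + (1.48823 − 1.26913)/3 = 1.56126
R_{2,1} = 1.65257 + (1.65257 − 1.48823)/3 = 1.70735
R_{2,2} = 1.70735 + (1.70735 − 1.56126)/15 = 1.71709

1.717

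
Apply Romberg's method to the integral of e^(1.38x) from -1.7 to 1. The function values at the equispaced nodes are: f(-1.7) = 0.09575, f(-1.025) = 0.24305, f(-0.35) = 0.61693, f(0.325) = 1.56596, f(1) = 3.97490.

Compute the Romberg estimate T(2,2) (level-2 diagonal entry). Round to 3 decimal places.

2.814

T(0,0) (trapezoid, 1 panel, h=2.7000): 5.49538
T(1,0) (trapezoid, 2 panels, h=1.3500): 3.58054
T(2,0) (trapezoid, 4 panels, h=0.6750): 3.01135
T(1,1) = 3.58054 + (3.58054 − 5.49538)/3 = 2.94226
T(2,1) = 3.01135 + (3.01135 − 3.58054)/3 = 2.82162
T(2,2) = 2.82162 + (2.82162 − 2.94226)/15 = 2.81358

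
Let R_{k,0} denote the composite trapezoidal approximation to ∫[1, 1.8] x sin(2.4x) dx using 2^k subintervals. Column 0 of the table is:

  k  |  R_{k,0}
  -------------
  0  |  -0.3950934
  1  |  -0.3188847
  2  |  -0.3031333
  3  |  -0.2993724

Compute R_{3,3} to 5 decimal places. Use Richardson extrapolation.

-0.29813

Richardson extrapolation on the trapezoidal column (denominator 4−1=3):
R_{1,1} = -0.3188847 + (-0.3188847 − (-0.3950934))/3 = -0.2934818
R_{2,1} = -0.3031333 + (-0.3031333 − (-0.3188847))/3 = -0.2978828
R_{3,1} = (4·(-0.2993724) − (-0.3031333)) / 3 = -0.2981188
R_{2,2} = (16·(-0.2978828) − (-0.2934818)) / 15 = -0.2981762
R_{3,2} = -0.2981188 + (-0.2981188 − (-0.2978828))/15 = -0.2981345
R_{3,3} = -0.2981345 + (-0.2981345 − (-0.2981762))/63 = -0.2981338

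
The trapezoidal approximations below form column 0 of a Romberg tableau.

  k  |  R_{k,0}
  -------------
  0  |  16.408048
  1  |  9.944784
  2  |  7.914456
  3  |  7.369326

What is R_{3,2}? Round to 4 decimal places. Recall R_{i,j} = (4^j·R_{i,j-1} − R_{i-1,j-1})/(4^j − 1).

Richardson extrapolation on the trapezoidal column (denominator 4−1=3):
R_{2,1} = 7.914456 + (7.914456 − 9.944784)/3 = 7.237680
R_{3,1} = (4·7.369326 − 7.914456) / 3 = 7.187616
R_{3,2} = (16·7.187616 − 7.237680) / 15 = 7.184278

7.1843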